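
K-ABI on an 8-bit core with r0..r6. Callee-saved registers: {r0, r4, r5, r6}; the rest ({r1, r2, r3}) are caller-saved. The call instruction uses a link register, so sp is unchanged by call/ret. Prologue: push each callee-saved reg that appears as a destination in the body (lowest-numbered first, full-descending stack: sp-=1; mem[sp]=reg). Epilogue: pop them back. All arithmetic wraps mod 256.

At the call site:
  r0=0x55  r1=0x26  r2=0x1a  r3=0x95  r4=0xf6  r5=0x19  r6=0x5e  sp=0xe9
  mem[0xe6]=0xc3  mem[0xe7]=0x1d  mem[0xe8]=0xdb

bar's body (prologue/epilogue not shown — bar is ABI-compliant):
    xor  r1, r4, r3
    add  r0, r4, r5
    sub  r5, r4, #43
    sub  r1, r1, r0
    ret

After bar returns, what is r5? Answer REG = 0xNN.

REG = 0x19

prologue: push r0 → mem[0xe8]=0x55, sp=0xe8
prologue: push r5 → mem[0xe7]=0x19, sp=0xe7
body[0] xor  r1, r4, r3 → r1=0x63
body[1] add  r0, r4, r5 → r0=0x0f
body[2] sub  r5, r4, #43 → r5=0xcb
body[3] sub  r1, r1, r0 → r1=0x54
epilogue: pop r5=0x19, sp=0xe8
epilogue: pop r0=0x55, sp=0xe9
r5 is callee-saved → restored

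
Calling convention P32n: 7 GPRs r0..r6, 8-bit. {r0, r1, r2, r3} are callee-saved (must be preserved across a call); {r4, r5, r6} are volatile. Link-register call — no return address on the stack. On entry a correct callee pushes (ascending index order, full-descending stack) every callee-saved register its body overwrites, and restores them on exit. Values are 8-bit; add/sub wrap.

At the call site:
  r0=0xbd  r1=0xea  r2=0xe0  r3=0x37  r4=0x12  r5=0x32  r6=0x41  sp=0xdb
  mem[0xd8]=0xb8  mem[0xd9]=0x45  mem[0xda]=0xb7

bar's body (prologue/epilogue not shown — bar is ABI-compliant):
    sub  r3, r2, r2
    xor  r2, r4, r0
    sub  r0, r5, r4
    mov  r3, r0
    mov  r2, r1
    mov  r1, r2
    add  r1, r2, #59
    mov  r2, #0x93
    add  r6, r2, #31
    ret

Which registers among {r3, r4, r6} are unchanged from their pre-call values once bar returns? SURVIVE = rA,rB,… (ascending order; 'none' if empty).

prologue: push r0 → mem[0xda]=0xbd, sp=0xda
prologue: push r1 → mem[0xd9]=0xea, sp=0xd9
prologue: push r2 → mem[0xd8]=0xe0, sp=0xd8
prologue: push r3 → mem[0xd7]=0x37, sp=0xd7
body[0] sub  r3, r2, r2 → r3=0x00
body[1] xor  r2, r4, r0 → r2=0xaf
body[2] sub  r0, r5, r4 → r0=0x20
body[3] mov  r3, r0 → r3=0x20
body[4] mov  r2, r1 → r2=0xea
body[5] mov  r1, r2 → r1=0xea
body[6] add  r1, r2, #59 → r1=0x25
body[7] mov  r2, #0x93 → r2=0x93
body[8] add  r6, r2, #31 → r6=0xb2
epilogue: pop r3=0x37, sp=0xd8
epilogue: pop r2=0xe0, sp=0xd9
epilogue: pop r1=0xea, sp=0xda
epilogue: pop r0=0xbd, sp=0xdb
r3: callee-saved, written=True
r4: caller-saved, written=False
r6: caller-saved, written=True

SURVIVE = r3,r4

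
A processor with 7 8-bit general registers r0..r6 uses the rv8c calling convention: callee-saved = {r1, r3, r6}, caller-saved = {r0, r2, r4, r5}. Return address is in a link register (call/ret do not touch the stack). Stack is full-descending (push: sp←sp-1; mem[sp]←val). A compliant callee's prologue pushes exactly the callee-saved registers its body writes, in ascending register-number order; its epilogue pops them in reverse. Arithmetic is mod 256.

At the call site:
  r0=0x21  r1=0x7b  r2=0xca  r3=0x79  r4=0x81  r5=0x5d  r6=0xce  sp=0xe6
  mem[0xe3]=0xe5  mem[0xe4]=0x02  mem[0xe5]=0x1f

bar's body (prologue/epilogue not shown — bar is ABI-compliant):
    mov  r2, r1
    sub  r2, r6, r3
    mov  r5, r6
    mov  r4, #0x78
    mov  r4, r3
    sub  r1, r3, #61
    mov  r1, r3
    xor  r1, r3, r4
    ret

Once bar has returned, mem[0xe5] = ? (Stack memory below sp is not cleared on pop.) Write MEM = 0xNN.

MEM = 0x7b

prologue: push r1 -> mem[0xe5]=0x7b, sp=0xe5
body[0] mov  r2, r1 -> r2=0x7b
body[1] sub  r2, r6, r3 -> r2=0x55
body[2] mov  r5, r6 -> r5=0xce
body[3] mov  r4, #0x78 -> r4=0x78
body[4] mov  r4, r3 -> r4=0x79
body[5] sub  r1, r3, #61 -> r1=0x3c
body[6] mov  r1, r3 -> r1=0x79
body[7] xor  r1, r3, r4 -> r1=0x00
epilogue: pop r1=0x7b, sp=0xe6
prologue pushed ['r1'] at ['0xe5']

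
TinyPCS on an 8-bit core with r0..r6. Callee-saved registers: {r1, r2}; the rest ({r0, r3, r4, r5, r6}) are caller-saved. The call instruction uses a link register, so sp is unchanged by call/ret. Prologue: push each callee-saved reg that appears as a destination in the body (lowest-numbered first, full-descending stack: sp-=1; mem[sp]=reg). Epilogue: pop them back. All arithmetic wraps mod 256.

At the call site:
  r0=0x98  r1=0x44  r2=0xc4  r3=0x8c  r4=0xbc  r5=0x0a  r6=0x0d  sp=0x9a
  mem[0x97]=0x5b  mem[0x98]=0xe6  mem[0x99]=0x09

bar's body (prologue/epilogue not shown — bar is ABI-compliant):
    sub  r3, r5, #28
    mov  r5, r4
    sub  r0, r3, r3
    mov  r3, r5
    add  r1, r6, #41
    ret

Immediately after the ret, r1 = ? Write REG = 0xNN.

prologue: push r1 → mem[0x99]=0x44, sp=0x99
body[0] sub  r3, r5, #28 → r3=0xee
body[1] mov  r5, r4 → r5=0xbc
body[2] sub  r0, r3, r3 → r0=0x00
body[3] mov  r3, r5 → r3=0xbc
body[4] add  r1, r6, #41 → r1=0x36
epilogue: pop r1=0x44, sp=0x9a
r1 is callee-saved → restored

REG = 0x44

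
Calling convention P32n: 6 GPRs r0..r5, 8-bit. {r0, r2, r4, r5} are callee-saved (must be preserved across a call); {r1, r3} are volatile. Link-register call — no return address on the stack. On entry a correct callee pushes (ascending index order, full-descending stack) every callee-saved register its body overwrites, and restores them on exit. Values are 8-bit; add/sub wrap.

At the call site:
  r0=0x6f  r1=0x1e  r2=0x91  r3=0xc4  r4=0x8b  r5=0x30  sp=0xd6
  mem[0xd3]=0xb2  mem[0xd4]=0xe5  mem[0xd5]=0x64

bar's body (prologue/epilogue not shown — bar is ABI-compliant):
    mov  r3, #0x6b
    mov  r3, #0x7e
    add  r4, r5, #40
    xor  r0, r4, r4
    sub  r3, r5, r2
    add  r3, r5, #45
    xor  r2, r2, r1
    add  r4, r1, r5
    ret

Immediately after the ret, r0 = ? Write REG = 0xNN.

prologue: push r0 → mem[0xd5]=0x6f, sp=0xd5
prologue: push r2 → mem[0xd4]=0x91, sp=0xd4
prologue: push r4 → mem[0xd3]=0x8b, sp=0xd3
body[0] mov  r3, #0x6b → r3=0x6b
body[1] mov  r3, #0x7e → r3=0x7e
body[2] add  r4, r5, #40 → r4=0x58
body[3] xor  r0, r4, r4 → r0=0x00
body[4] sub  r3, r5, r2 → r3=0x9f
body[5] add  r3, r5, #45 → r3=0x5d
body[6] xor  r2, r2, r1 → r2=0x8f
body[7] add  r4, r1, r5 → r4=0x4e
epilogue: pop r4=0x8b, sp=0xd4
epilogue: pop r2=0x91, sp=0xd5
epilogue: pop r0=0x6f, sp=0xd6
r0 is callee-saved → restored

REG = 0x6f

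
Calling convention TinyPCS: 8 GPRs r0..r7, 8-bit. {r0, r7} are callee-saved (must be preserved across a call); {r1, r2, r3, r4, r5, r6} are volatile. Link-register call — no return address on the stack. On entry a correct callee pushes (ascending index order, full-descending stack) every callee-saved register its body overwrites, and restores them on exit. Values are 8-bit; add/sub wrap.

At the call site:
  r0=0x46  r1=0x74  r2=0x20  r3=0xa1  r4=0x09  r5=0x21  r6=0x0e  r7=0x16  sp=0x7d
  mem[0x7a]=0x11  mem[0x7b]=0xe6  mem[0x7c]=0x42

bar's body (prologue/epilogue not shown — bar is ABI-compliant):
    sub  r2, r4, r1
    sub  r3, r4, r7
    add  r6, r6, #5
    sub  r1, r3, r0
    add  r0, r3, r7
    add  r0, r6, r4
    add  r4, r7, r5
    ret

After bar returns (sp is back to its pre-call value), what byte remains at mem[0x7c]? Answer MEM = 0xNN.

MEM = 0x46

prologue: push r0 → mem[0x7c]=0x46, sp=0x7c
body[0] sub  r2, r4, r1 → r2=0x95
body[1] sub  r3, r4, r7 → r3=0xf3
body[2] add  r6, r6, #5 → r6=0x13
body[3] sub  r1, r3, r0 → r1=0xad
body[4] add  r0, r3, r7 → r0=0x09
body[5] add  r0, r6, r4 → r0=0x1c
body[6] add  r4, r7, r5 → r4=0x37
epilogue: pop r0=0x46, sp=0x7d
prologue pushed ['r0'] at ['0x7c']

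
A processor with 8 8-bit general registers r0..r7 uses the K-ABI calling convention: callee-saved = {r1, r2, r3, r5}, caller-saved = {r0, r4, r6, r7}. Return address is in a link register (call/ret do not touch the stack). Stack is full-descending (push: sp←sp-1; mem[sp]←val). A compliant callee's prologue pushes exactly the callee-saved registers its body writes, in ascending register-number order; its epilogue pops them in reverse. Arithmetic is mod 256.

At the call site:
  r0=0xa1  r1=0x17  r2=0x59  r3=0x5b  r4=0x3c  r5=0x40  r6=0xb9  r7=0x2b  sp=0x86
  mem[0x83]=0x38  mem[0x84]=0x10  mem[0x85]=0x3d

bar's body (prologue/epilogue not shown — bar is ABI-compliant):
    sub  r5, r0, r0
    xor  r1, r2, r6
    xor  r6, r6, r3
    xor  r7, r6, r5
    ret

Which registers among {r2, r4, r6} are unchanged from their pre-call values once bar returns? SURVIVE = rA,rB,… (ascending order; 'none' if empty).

SURVIVE = r2,r4

prologue: push r1 → mem[0x85]=0x17, sp=0x85
prologue: push r5 → mem[0x84]=0x40, sp=0x84
body[0] sub  r5, r0, r0 → r5=0x00
body[1] xor  r1, r2, r6 → r1=0xe0
body[2] xor  r6, r6, r3 → r6=0xe2
body[3] xor  r7, r6, r5 → r7=0xe2
epilogue: pop r5=0x40, sp=0x85
epilogue: pop r1=0x17, sp=0x86
r2: callee-saved, written=False
r4: caller-saved, written=False
r6: caller-saved, written=True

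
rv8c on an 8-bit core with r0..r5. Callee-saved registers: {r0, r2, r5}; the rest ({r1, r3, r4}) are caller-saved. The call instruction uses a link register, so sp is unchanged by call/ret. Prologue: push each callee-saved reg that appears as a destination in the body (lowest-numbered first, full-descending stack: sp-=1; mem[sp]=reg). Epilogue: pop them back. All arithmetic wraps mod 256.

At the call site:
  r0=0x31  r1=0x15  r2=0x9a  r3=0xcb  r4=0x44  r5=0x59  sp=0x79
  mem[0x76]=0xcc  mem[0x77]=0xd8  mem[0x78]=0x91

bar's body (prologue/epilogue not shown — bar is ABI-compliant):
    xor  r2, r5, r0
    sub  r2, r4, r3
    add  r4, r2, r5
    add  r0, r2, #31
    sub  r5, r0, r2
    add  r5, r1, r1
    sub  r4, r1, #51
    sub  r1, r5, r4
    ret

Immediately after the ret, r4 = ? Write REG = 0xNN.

prologue: push r0 → mem[0x78]=0x31, sp=0x78
prologue: push r2 → mem[0x77]=0x9a, sp=0x77
prologue: push r5 → mem[0x76]=0x59, sp=0x76
body[0] xor  r2, r5, r0 → r2=0x68
body[1] sub  r2, r4, r3 → r2=0x79
body[2] add  r4, r2, r5 → r4=0xd2
body[3] add  r0, r2, #31 → r0=0x98
body[4] sub  r5, r0, r2 → r5=0x1f
body[5] add  r5, r1, r1 → r5=0x2a
body[6] sub  r4, r1, #51 → r4=0xe2
body[7] sub  r1, r5, r4 → r1=0x48
epilogue: pop r5=0x59, sp=0x77
epilogue: pop r2=0x9a, sp=0x78
epilogue: pop r0=0x31, sp=0x79
r4 is caller-saved → body value

REG = 0xe2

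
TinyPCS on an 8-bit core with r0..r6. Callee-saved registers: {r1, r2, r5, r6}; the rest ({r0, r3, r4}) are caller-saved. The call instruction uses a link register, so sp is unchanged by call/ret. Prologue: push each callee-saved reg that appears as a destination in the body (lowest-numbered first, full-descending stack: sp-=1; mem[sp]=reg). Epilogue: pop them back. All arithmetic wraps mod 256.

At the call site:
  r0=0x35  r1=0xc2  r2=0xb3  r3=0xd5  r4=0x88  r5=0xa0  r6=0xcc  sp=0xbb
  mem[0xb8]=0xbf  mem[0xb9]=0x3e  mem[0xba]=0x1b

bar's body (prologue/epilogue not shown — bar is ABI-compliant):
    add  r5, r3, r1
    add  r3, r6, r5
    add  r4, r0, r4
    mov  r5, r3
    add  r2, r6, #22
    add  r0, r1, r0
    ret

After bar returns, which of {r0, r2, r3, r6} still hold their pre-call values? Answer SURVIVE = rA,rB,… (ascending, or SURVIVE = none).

prologue: push r2 → mem[0xba]=0xb3, sp=0xba
prologue: push r5 → mem[0xb9]=0xa0, sp=0xb9
body[0] add  r5, r3, r1 → r5=0x97
body[1] add  r3, r6, r5 → r3=0x63
body[2] add  r4, r0, r4 → r4=0xbd
body[3] mov  r5, r3 → r5=0x63
body[4] add  r2, r6, #22 → r2=0xe2
body[5] add  r0, r1, r0 → r0=0xf7
epilogue: pop r5=0xa0, sp=0xba
epilogue: pop r2=0xb3, sp=0xbb
r0: caller-saved, written=True
r2: callee-saved, written=True
r3: caller-saved, written=True
r6: callee-saved, written=False

SURVIVE = r2,r6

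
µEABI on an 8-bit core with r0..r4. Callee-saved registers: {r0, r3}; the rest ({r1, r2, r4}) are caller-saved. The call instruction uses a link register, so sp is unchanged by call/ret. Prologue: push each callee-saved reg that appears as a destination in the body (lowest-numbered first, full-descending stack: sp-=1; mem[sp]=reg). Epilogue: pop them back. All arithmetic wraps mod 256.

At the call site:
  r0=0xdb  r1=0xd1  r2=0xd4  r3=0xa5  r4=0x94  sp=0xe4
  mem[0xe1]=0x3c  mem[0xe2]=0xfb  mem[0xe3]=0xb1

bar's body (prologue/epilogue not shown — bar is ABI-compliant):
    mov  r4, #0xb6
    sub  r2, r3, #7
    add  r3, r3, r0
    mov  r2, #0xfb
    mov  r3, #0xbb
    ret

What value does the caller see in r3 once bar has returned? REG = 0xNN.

prologue: push r3 → mem[0xe3]=0xa5, sp=0xe3
body[0] mov  r4, #0xb6 → r4=0xb6
body[1] sub  r2, r3, #7 → r2=0x9e
body[2] add  r3, r3, r0 → r3=0x80
body[3] mov  r2, #0xfb → r2=0xfb
body[4] mov  r3, #0xbb → r3=0xbb
epilogue: pop r3=0xa5, sp=0xe4
r3 is callee-saved → restored

REG = 0xa5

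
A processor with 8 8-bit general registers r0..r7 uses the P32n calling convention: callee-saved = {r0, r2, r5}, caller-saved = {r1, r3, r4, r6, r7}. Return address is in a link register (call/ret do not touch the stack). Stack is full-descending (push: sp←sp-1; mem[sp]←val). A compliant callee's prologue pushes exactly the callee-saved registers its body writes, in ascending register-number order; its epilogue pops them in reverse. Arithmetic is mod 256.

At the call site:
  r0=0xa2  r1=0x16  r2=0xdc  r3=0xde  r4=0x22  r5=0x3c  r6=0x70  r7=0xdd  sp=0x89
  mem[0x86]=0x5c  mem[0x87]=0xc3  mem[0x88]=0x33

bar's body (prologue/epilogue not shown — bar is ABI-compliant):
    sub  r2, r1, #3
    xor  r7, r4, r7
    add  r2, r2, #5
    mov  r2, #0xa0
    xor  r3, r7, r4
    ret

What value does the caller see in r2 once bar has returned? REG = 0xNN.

prologue: push r2 → mem[0x88]=0xdc, sp=0x88
body[0] sub  r2, r1, #3 → r2=0x13
body[1] xor  r7, r4, r7 → r7=0xff
body[2] add  r2, r2, #5 → r2=0x18
body[3] mov  r2, #0xa0 → r2=0xa0
body[4] xor  r3, r7, r4 → r3=0xdd
epilogue: pop r2=0xdc, sp=0x89
r2 is callee-saved → restored

REG = 0xdc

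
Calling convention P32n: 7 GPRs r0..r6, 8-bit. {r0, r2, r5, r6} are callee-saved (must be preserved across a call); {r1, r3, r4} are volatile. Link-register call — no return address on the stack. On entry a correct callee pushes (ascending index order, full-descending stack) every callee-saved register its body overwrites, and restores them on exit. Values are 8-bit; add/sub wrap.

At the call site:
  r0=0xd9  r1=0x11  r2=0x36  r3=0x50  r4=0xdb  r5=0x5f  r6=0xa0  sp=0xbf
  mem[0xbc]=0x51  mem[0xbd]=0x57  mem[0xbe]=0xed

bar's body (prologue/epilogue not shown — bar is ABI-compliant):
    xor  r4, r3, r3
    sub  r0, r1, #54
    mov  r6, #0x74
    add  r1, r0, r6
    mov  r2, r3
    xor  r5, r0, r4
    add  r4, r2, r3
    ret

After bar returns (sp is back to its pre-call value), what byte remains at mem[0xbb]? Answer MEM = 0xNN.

MEM = 0xa0

prologue: push r0 -> mem[0xbe]=0xd9, sp=0xbe
prologue: push r2 -> mem[0xbd]=0x36, sp=0xbd
prologue: push r5 -> mem[0xbc]=0x5f, sp=0xbc
prologue: push r6 -> mem[0xbb]=0xa0, sp=0xbb
body[0] xor  r4, r3, r3 -> r4=0x00
body[1] sub  r0, r1, #54 -> r0=0xdb
body[2] mov  r6, #0x74 -> r6=0x74
body[3] add  r1, r0, r6 -> r1=0x4f
body[4] mov  r2, r3 -> r2=0x50
body[5] xor  r5, r0, r4 -> r5=0xdb
body[6] add  r4, r2, r3 -> r4=0xa0
epilogue: pop r6=0xa0, sp=0xbc
epilogue: pop r5=0x5f, sp=0xbd
epilogue: pop r2=0x36, sp=0xbe
epilogue: pop r0=0xd9, sp=0xbf
prologue pushed ['r0', 'r2', 'r5', 'r6'] at ['0xbe', '0xbd', '0xbc', '0xbb']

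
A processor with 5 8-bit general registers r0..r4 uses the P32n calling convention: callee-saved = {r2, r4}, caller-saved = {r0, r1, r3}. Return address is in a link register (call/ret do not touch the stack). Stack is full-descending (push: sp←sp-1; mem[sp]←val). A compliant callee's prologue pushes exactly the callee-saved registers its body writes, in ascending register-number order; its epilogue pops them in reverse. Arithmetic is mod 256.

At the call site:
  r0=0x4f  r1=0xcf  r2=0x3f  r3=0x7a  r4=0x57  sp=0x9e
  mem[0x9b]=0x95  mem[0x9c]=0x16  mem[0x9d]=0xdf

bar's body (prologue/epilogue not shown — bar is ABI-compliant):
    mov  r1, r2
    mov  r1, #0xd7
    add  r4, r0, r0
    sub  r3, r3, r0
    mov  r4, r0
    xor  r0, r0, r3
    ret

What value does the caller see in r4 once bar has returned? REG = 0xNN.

REG = 0x57

prologue: push r4 -> mem[0x9d]=0x57, sp=0x9d
body[0] mov  r1, r2 -> r1=0x3f
body[1] mov  r1, #0xd7 -> r1=0xd7
body[2] add  r4, r0, r0 -> r4=0x9e
body[3] sub  r3, r3, r0 -> r3=0x2b
body[4] mov  r4, r0 -> r4=0x4f
body[5] xor  r0, r0, r3 -> r0=0x64
epilogue: pop r4=0x57, sp=0x9e
r4 is callee-saved -> restored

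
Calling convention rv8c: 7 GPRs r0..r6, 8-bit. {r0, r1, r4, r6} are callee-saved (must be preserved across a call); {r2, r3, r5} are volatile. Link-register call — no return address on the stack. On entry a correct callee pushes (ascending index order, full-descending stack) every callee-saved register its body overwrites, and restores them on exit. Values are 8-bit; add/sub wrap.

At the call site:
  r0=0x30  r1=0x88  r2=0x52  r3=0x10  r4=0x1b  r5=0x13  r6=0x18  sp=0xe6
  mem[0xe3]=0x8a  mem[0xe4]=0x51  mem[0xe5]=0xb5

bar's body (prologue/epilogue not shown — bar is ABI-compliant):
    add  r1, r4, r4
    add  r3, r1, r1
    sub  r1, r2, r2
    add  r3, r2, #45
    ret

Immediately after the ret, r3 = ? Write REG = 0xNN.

prologue: push r1 -> mem[0xe5]=0x88, sp=0xe5
body[0] add  r1, r4, r4 -> r1=0x36
body[1] add  r3, r1, r1 -> r3=0x6c
body[2] sub  r1, r2, r2 -> r1=0x00
body[3] add  r3, r2, #45 -> r3=0x7f
epilogue: pop r1=0x88, sp=0xe6
r3 is caller-saved -> body value

REG = 0x7f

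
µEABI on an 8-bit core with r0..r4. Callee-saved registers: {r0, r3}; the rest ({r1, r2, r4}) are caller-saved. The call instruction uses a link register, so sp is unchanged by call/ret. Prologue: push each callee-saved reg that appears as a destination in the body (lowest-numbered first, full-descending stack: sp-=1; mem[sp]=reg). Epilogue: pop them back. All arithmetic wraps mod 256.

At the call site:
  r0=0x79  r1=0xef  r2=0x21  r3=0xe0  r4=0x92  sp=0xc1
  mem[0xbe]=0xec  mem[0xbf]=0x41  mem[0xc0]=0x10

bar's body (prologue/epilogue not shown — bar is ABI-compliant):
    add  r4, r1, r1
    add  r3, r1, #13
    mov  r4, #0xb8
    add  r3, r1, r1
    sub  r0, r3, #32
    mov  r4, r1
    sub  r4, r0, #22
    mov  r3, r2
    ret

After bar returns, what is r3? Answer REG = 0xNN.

REG = 0xe0

prologue: push r0 → mem[0xc0]=0x79, sp=0xc0
prologue: push r3 → mem[0xbf]=0xe0, sp=0xbf
body[0] add  r4, r1, r1 → r4=0xde
body[1] add  r3, r1, #13 → r3=0xfc
body[2] mov  r4, #0xb8 → r4=0xb8
body[3] add  r3, r1, r1 → r3=0xde
body[4] sub  r0, r3, #32 → r0=0xbe
body[5] mov  r4, r1 → r4=0xef
body[6] sub  r4, r0, #22 → r4=0xa8
body[7] mov  r3, r2 → r3=0x21
epilogue: pop r3=0xe0, sp=0xc0
epilogue: pop r0=0x79, sp=0xc1
r3 is callee-saved → restored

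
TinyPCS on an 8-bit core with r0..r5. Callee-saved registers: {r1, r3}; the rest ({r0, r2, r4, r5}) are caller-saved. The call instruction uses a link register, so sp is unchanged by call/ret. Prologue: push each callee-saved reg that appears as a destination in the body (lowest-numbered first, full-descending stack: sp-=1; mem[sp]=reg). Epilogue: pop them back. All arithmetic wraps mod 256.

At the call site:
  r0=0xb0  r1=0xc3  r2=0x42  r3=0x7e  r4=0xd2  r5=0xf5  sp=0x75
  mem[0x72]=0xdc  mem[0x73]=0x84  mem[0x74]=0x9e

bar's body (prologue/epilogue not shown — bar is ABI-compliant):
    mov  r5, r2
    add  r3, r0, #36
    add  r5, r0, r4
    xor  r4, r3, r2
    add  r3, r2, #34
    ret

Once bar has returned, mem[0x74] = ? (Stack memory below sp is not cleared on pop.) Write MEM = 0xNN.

prologue: push r3 -> mem[0x74]=0x7e, sp=0x74
body[0] mov  r5, r2 -> r5=0x42
body[1] add  r3, r0, #36 -> r3=0xd4
body[2] add  r5, r0, r4 -> r5=0x82
body[3] xor  r4, r3, r2 -> r4=0x96
body[4] add  r3, r2, #34 -> r3=0x64
epilogue: pop r3=0x7e, sp=0x75
prologue pushed ['r3'] at ['0x74']

MEM = 0x7e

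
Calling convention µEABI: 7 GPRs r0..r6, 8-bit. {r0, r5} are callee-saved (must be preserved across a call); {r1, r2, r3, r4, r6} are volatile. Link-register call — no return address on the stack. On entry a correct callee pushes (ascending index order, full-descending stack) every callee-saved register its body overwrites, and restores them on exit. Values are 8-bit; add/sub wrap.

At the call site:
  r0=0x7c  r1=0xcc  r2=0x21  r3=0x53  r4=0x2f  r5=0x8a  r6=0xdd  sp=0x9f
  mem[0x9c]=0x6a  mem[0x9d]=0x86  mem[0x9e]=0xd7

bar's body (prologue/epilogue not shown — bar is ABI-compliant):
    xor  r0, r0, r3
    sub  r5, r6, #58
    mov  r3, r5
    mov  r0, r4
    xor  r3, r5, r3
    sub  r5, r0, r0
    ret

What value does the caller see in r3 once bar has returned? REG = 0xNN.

REG = 0x00

prologue: push r0 → mem[0x9e]=0x7c, sp=0x9e
prologue: push r5 → mem[0x9d]=0x8a, sp=0x9d
body[0] xor  r0, r0, r3 → r0=0x2f
body[1] sub  r5, r6, #58 → r5=0xa3
body[2] mov  r3, r5 → r3=0xa3
body[3] mov  r0, r4 → r0=0x2f
body[4] xor  r3, r5, r3 → r3=0x00
body[5] sub  r5, r0, r0 → r5=0x00
epilogue: pop r5=0x8a, sp=0x9e
epilogue: pop r0=0x7c, sp=0x9f
r3 is caller-saved → body value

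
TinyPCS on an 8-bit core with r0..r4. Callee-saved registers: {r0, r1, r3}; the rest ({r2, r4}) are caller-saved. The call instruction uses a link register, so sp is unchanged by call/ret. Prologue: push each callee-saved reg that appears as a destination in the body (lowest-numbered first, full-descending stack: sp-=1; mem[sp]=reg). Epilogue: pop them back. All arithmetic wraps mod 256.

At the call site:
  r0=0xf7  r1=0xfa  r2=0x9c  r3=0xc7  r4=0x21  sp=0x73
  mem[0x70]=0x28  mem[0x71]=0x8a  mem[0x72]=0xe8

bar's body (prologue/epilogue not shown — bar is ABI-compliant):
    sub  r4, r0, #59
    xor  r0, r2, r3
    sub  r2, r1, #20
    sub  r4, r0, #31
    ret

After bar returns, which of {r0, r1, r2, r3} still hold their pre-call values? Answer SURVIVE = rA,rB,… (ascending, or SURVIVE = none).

SURVIVE = r0,r1,r3

prologue: push r0 -> mem[0x72]=0xf7, sp=0x72
body[0] sub  r4, r0, #59 -> r4=0xbc
body[1] xor  r0, r2, r3 -> r0=0x5b
body[2] sub  r2, r1, #20 -> r2=0xe6
body[3] sub  r4, r0, #31 -> r4=0x3c
epilogue: pop r0=0xf7, sp=0x73
r0: callee-saved, written=True
r1: callee-saved, written=False
r2: caller-saved, written=True
r3: callee-saved, written=False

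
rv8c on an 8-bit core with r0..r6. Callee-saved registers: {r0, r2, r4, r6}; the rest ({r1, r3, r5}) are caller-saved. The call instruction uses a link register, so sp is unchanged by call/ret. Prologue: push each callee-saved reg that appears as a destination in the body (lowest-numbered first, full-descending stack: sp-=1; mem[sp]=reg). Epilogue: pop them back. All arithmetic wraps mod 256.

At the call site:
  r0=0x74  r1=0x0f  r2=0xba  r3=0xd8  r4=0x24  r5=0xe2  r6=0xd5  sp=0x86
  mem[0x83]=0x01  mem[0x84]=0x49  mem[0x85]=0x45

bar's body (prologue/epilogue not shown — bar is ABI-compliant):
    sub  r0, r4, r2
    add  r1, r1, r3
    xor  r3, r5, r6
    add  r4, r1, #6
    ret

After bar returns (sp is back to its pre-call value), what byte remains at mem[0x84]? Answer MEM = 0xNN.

prologue: push r0 → mem[0x85]=0x74, sp=0x85
prologue: push r4 → mem[0x84]=0x24, sp=0x84
body[0] sub  r0, r4, r2 → r0=0x6a
body[1] add  r1, r1, r3 → r1=0xe7
body[2] xor  r3, r5, r6 → r3=0x37
body[3] add  r4, r1, #6 → r4=0xed
epilogue: pop r4=0x24, sp=0x85
epilogue: pop r0=0x74, sp=0x86
prologue pushed ['r0', 'r4'] at ['0x85', '0x84']

MEM = 0x24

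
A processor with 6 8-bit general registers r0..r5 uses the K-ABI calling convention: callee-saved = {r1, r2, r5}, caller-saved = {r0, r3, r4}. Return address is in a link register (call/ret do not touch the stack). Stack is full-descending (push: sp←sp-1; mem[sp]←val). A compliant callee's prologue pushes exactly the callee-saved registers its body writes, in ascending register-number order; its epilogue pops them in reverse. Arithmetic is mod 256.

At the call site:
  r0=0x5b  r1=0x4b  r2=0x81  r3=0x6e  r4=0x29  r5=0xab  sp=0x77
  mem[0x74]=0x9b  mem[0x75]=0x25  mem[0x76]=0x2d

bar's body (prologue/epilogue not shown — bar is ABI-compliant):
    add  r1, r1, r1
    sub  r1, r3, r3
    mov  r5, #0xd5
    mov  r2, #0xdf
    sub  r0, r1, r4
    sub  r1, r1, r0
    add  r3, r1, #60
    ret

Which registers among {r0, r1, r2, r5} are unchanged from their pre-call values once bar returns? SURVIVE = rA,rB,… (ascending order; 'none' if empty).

prologue: push r1 → mem[0x76]=0x4b, sp=0x76
prologue: push r2 → mem[0x75]=0x81, sp=0x75
prologue: push r5 → mem[0x74]=0xab, sp=0x74
body[0] add  r1, r1, r1 → r1=0x96
body[1] sub  r1, r3, r3 → r1=0x00
body[2] mov  r5, #0xd5 → r5=0xd5
body[3] mov  r2, #0xdf → r2=0xdf
body[4] sub  r0, r1, r4 → r0=0xd7
body[5] sub  r1, r1, r0 → r1=0x29
body[6] add  r3, r1, #60 → r3=0x65
epilogue: pop r5=0xab, sp=0x75
epilogue: pop r2=0x81, sp=0x76
epilogue: pop r1=0x4b, sp=0x77
r0: caller-saved, written=True
r1: callee-saved, written=True
r2: callee-saved, written=True
r5: callee-saved, written=True

SURVIVE = r1,r2,r5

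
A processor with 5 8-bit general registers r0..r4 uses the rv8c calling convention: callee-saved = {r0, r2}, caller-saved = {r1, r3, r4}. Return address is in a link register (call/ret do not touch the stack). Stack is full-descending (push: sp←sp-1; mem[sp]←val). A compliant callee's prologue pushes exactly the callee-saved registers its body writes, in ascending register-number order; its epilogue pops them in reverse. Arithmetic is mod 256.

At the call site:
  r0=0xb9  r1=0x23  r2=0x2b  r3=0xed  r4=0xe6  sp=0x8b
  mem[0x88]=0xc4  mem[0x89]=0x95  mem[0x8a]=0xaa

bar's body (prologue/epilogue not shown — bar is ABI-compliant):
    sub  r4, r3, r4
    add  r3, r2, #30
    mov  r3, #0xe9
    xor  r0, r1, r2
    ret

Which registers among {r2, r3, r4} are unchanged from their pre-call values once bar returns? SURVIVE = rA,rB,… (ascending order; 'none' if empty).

prologue: push r0 → mem[0x8a]=0xb9, sp=0x8a
body[0] sub  r4, r3, r4 → r4=0x07
body[1] add  r3, r2, #30 → r3=0x49
body[2] mov  r3, #0xe9 → r3=0xe9
body[3] xor  r0, r1, r2 → r0=0x08
epilogue: pop r0=0xb9, sp=0x8b
r2: callee-saved, written=False
r3: caller-saved, written=True
r4: caller-saved, written=True

SURVIVE = r2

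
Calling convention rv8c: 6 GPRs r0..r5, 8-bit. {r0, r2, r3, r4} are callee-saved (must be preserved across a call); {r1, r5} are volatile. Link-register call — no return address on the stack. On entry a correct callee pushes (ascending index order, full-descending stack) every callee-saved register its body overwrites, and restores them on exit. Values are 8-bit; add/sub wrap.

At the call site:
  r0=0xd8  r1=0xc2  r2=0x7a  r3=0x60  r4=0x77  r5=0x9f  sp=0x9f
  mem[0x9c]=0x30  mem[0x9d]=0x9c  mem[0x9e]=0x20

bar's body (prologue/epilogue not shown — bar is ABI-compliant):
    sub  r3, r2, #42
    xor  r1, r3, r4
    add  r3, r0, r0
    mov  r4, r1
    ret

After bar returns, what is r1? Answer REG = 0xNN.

REG = 0x27

prologue: push r3 -> mem[0x9e]=0x60, sp=0x9e
prologue: push r4 -> mem[0x9d]=0x77, sp=0x9d
body[0] sub  r3, r2, #42 -> r3=0x50
body[1] xor  r1, r3, r4 -> r1=0x27
body[2] add  r3, r0, r0 -> r3=0xb0
body[3] mov  r4, r1 -> r4=0x27
epilogue: pop r4=0x77, sp=0x9e
epilogue: pop r3=0x60, sp=0x9f
r1 is caller-saved -> body value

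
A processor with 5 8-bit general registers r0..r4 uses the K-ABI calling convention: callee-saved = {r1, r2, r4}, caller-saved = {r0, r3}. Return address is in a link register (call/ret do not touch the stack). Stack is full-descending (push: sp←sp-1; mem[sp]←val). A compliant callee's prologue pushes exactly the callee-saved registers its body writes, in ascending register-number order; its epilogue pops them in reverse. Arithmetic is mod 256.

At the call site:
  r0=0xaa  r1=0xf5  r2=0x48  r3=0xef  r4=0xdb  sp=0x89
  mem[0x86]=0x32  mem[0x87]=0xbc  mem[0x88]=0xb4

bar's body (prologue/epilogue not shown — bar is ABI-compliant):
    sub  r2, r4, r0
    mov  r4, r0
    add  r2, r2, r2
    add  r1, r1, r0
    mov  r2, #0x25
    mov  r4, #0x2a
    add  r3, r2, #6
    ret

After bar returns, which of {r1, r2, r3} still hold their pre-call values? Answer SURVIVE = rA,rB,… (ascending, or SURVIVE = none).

prologue: push r1 → mem[0x88]=0xf5, sp=0x88
prologue: push r2 → mem[0x87]=0x48, sp=0x87
prologue: push r4 → mem[0x86]=0xdb, sp=0x86
body[0] sub  r2, r4, r0 → r2=0x31
body[1] mov  r4, r0 → r4=0xaa
body[2] add  r2, r2, r2 → r2=0x62
body[3] add  r1, r1, r0 → r1=0x9f
body[4] mov  r2, #0x25 → r2=0x25
body[5] mov  r4, #0x2a → r4=0x2a
body[6] add  r3, r2, #6 → r3=0x2b
epilogue: pop r4=0xdb, sp=0x87
epilogue: pop r2=0x48, sp=0x88
epilogue: pop r1=0xf5, sp=0x89
r1: callee-saved, written=True
r2: callee-saved, written=True
r3: caller-saved, written=True

SURVIVE = r1,r2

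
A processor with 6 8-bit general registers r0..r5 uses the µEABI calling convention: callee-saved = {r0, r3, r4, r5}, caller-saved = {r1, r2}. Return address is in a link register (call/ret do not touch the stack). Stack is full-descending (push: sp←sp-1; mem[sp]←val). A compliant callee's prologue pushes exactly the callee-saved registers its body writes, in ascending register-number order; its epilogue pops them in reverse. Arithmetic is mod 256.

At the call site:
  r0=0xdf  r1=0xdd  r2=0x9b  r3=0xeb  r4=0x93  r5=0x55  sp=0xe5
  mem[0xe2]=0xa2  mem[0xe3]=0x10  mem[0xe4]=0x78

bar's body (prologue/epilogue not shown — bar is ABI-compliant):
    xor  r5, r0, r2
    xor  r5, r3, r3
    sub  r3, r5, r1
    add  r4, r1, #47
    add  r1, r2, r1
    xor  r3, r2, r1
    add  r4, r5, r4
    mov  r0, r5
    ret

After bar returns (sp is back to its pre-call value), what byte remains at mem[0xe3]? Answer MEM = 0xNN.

MEM = 0xeb

prologue: push r0 → mem[0xe4]=0xdf, sp=0xe4
prologue: push r3 → mem[0xe3]=0xeb, sp=0xe3
prologue: push r4 → mem[0xe2]=0x93, sp=0xe2
prologue: push r5 → mem[0xe1]=0x55, sp=0xe1
body[0] xor  r5, r0, r2 → r5=0x44
body[1] xor  r5, r3, r3 → r5=0x00
body[2] sub  r3, r5, r1 → r3=0x23
body[3] add  r4, r1, #47 → r4=0x0c
body[4] add  r1, r2, r1 → r1=0x78
body[5] xor  r3, r2, r1 → r3=0xe3
body[6] add  r4, r5, r4 → r4=0x0c
body[7] mov  r0, r5 → r0=0x00
epilogue: pop r5=0x55, sp=0xe2
epilogue: pop r4=0x93, sp=0xe3
epilogue: pop r3=0xeb, sp=0xe4
epilogue: pop r0=0xdf, sp=0xe5
prologue pushed ['r0', 'r3', 'r4', 'r5'] at ['0xe4', '0xe3', '0xe2', '0xe1']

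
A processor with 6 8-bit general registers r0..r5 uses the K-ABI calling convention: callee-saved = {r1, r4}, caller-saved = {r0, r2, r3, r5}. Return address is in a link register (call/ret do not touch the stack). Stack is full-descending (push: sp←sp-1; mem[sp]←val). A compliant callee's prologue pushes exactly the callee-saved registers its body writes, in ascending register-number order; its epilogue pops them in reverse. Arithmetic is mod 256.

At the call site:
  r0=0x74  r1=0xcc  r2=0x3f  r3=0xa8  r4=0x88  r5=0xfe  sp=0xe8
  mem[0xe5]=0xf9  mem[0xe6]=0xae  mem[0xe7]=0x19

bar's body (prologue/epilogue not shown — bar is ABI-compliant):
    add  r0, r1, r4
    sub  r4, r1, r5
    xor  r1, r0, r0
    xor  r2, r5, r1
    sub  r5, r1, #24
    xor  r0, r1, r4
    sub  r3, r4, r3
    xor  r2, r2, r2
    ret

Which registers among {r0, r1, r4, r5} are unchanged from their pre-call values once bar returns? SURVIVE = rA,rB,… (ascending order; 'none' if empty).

SURVIVE = r1,r4

prologue: push r1 → mem[0xe7]=0xcc, sp=0xe7
prologue: push r4 → mem[0xe6]=0x88, sp=0xe6
body[0] add  r0, r1, r4 → r0=0x54
body[1] sub  r4, r1, r5 → r4=0xce
body[2] xor  r1, r0, r0 → r1=0x00
body[3] xor  r2, r5, r1 → r2=0xfe
body[4] sub  r5, r1, #24 → r5=0xe8
body[5] xor  r0, r1, r4 → r0=0xce
body[6] sub  r3, r4, r3 → r3=0x26
body[7] xor  r2, r2, r2 → r2=0x00
epilogue: pop r4=0x88, sp=0xe7
epilogue: pop r1=0xcc, sp=0xe8
r0: caller-saved, written=True
r1: callee-saved, written=True
r4: callee-saved, written=True
r5: caller-saved, written=True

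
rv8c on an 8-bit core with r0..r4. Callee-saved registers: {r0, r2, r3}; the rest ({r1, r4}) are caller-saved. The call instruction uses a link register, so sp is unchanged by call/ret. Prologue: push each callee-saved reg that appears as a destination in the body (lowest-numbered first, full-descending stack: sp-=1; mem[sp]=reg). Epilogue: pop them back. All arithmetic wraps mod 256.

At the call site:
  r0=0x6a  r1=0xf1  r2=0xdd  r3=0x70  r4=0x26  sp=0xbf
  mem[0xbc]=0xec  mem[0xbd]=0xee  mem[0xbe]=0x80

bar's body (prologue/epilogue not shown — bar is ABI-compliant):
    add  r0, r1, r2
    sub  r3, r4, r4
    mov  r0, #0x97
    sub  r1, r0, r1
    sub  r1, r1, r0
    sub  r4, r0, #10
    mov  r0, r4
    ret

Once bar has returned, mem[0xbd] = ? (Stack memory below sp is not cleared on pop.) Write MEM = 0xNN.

prologue: push r0 -> mem[0xbe]=0x6a, sp=0xbe
prologue: push r3 -> mem[0xbd]=0x70, sp=0xbd
body[0] add  r0, r1, r2 -> r0=0xce
body[1] sub  r3, r4, r4 -> r3=0x00
body[2] mov  r0, #0x97 -> r0=0x97
body[3] sub  r1, r0, r1 -> r1=0xa6
body[4] sub  r1, r1, r0 -> r1=0x0f
body[5] sub  r4, r0, #10 -> r4=0x8d
body[6] mov  r0, r4 -> r0=0x8d
epilogue: pop r3=0x70, sp=0xbe
epilogue: pop r0=0x6a, sp=0xbf
prologue pushed ['r0', 'r3'] at ['0xbe', '0xbd']

MEM = 0x70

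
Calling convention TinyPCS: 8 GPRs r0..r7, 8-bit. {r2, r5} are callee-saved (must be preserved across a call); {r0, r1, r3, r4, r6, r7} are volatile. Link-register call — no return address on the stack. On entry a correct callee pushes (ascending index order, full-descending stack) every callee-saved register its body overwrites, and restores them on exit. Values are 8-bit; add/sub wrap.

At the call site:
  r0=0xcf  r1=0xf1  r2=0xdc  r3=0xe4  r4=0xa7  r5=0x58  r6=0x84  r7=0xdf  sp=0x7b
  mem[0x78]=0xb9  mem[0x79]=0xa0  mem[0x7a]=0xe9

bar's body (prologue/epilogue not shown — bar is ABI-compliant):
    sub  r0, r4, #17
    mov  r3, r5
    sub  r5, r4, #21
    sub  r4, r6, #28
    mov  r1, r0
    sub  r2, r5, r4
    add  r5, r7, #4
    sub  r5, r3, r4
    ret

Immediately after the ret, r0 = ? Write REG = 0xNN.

REG = 0x96

prologue: push r2 -> mem[0x7a]=0xdc, sp=0x7a
prologue: push r5 -> mem[0x79]=0x58, sp=0x79
body[0] sub  r0, r4, #17 -> r0=0x96
body[1] mov  r3, r5 -> r3=0x58
body[2] sub  r5, r4, #21 -> r5=0x92
body[3] sub  r4, r6, #28 -> r4=0x68
body[4] mov  r1, r0 -> r1=0x96
body[5] sub  r2, r5, r4 -> r2=0x2a
body[6] add  r5, r7, #4 -> r5=0xe3
body[7] sub  r5, r3, r4 -> r5=0xf0
epilogue: pop r5=0x58, sp=0x7a
epilogue: pop r2=0xdc, sp=0x7b
r0 is caller-saved -> body value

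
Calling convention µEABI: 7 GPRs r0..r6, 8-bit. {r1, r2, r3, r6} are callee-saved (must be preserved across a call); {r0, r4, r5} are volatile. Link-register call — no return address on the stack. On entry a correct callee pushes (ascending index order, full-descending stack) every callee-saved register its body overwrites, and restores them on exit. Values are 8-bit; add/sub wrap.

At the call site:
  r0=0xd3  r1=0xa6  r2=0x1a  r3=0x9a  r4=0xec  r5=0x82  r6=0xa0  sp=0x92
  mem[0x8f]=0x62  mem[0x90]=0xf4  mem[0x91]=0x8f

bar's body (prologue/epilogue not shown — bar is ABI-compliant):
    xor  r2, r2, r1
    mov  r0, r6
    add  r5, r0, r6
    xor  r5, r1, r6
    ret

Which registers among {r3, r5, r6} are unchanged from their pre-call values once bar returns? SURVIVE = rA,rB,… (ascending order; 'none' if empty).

SURVIVE = r3,r6

prologue: push r2 → mem[0x91]=0x1a, sp=0x91
body[0] xor  r2, r2, r1 → r2=0xbc
body[1] mov  r0, r6 → r0=0xa0
body[2] add  r5, r0, r6 → r5=0x40
body[3] xor  r5, r1, r6 → r5=0x06
epilogue: pop r2=0x1a, sp=0x92
r3: callee-saved, written=False
r5: caller-saved, written=True
r6: callee-saved, written=False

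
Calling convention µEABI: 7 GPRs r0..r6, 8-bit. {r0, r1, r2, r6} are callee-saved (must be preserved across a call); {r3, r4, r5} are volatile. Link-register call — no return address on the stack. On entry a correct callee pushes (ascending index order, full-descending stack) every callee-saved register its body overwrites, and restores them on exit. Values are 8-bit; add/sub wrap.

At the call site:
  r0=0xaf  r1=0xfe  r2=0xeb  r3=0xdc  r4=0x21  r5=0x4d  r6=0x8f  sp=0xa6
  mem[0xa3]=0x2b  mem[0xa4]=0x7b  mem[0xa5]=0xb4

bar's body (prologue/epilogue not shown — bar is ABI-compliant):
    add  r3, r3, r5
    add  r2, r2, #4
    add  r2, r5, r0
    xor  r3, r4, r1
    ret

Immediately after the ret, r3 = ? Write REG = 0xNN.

prologue: push r2 -> mem[0xa5]=0xeb, sp=0xa5
body[0] add  r3, r3, r5 -> r3=0x29
body[1] add  r2, r2, #4 -> r2=0xef
body[2] add  r2, r5, r0 -> r2=0xfc
body[3] xor  r3, r4, r1 -> r3=0xdf
epilogue: pop r2=0xeb, sp=0xa6
r3 is caller-saved -> body value

REG = 0xdf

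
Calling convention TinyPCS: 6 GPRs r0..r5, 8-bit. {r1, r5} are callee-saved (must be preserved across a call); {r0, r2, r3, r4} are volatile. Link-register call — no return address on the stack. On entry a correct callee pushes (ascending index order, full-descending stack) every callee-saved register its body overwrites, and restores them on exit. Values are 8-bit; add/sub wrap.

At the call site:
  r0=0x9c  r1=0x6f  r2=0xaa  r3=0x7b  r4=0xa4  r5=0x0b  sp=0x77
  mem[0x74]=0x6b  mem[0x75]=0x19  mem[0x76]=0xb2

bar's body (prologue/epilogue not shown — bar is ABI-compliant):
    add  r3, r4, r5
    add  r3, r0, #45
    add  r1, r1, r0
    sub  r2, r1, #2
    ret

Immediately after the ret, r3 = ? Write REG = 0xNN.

REG = 0xc9

prologue: push r1 → mem[0x76]=0x6f, sp=0x76
body[0] add  r3, r4, r5 → r3=0xaf
body[1] add  r3, r0, #45 → r3=0xc9
body[2] add  r1, r1, r0 → r1=0x0b
body[3] sub  r2, r1, #2 → r2=0x09
epilogue: pop r1=0x6f, sp=0x77
r3 is caller-saved → body value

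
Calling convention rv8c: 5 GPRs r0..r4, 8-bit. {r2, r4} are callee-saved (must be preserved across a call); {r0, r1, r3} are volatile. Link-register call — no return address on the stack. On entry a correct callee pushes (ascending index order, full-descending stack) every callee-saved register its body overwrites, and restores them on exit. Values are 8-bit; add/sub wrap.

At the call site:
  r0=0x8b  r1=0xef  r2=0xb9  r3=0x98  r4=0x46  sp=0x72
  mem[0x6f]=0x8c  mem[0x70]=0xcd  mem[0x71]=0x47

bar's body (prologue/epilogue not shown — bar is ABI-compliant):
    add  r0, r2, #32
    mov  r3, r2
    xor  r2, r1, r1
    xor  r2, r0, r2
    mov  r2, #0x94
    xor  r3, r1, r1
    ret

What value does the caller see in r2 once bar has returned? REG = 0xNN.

prologue: push r2 -> mem[0x71]=0xb9, sp=0x71
body[0] add  r0, r2, #32 -> r0=0xd9
body[1] mov  r3, r2 -> r3=0xb9
body[2] xor  r2, r1, r1 -> r2=0x00
body[3] xor  r2, r0, r2 -> r2=0xd9
body[4] mov  r2, #0x94 -> r2=0x94
body[5] xor  r3, r1, r1 -> r3=0x00
epilogue: pop r2=0xb9, sp=0x72
r2 is callee-saved -> restored

REG = 0xb9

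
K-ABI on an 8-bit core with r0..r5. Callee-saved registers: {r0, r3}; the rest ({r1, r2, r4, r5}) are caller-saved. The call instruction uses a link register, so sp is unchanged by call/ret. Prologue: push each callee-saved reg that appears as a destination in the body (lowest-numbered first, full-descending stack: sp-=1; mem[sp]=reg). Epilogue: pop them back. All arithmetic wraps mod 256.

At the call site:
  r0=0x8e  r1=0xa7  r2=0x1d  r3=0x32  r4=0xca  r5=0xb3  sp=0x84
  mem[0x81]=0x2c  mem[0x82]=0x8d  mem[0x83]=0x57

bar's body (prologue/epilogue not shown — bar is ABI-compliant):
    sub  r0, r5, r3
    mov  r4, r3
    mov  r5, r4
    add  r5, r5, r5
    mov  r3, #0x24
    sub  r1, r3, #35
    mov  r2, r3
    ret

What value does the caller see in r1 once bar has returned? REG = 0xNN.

prologue: push r0 -> mem[0x83]=0x8e, sp=0x83
prologue: push r3 -> mem[0x82]=0x32, sp=0x82
body[0] sub  r0, r5, r3 -> r0=0x81
body[1] mov  r4, r3 -> r4=0x32
body[2] mov  r5, r4 -> r5=0x32
body[3] add  r5, r5, r5 -> r5=0x64
body[4] mov  r3, #0x24 -> r3=0x24
body[5] sub  r1, r3, #35 -> r1=0x01
body[6] mov  r2, r3 -> r2=0x24
epilogue: pop r3=0x32, sp=0x83
epilogue: pop r0=0x8e, sp=0x84
r1 is caller-saved -> body value

REG = 0x01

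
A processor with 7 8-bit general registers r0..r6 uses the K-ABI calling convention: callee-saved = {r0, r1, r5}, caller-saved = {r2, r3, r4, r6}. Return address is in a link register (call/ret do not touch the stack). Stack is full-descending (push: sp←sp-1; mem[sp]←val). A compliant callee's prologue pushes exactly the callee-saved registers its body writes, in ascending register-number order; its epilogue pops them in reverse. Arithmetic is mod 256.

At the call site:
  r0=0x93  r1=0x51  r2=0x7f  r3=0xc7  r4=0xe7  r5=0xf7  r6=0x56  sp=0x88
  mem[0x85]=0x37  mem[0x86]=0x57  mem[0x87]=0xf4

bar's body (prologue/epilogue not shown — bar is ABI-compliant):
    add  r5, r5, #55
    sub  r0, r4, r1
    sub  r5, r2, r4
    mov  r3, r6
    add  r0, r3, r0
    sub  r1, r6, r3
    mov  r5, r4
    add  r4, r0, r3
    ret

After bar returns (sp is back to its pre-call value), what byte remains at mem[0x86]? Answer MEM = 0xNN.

prologue: push r0 -> mem[0x87]=0x93, sp=0x87
prologue: push r1 -> mem[0x86]=0x51, sp=0x86
prologue: push r5 -> mem[0x85]=0xf7, sp=0x85
body[0] add  r5, r5, #55 -> r5=0x2e
body[1] sub  r0, r4, r1 -> r0=0x96
body[2] sub  r5, r2, r4 -> r5=0x98
body[3] mov  r3, r6 -> r3=0x56
body[4] add  r0, r3, r0 -> r0=0xec
body[5] sub  r1, r6, r3 -> r1=0x00
body[6] mov  r5, r4 -> r5=0xe7
body[7] add  r4, r0, r3 -> r4=0x42
epilogue: pop r5=0xf7, sp=0x86
epilogue: pop r1=0x51, sp=0x87
epilogue: pop r0=0x93, sp=0x88
prologue pushed ['r0', 'r1', 'r5'] at ['0x87', '0x86', '0x85']

MEM = 0x51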